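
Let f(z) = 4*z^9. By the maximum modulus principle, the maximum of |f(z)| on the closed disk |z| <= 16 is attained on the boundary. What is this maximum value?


Step 1: On |z| = 16, |f(z)| = 4 * |z|^9 = 4 * 16^9
Step 2: By maximum modulus principle, maximum is on boundary.
Step 3: Maximum = 4 * 68719476736 = 274877906944

274877906944


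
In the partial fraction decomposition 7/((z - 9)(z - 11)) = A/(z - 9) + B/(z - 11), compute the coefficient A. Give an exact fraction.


Step 1: Multiply both sides by (z - 9) and set z = 9
Step 2: A = 7 / (9 - 11)
Step 3: A = 7 / (-2)
Step 4: A = -7/2

-7/2


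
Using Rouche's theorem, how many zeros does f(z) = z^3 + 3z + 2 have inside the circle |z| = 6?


Step 1: On |z| = 6 the three terms have sizes |z^3| = 6^3 = 216, |3z| = 3*6 = 18, |2| = 2
Step 2: The dominant term is g(z) = z^3; let h(z) = 3z + 2 so f = g + h
Step 3: On |z| = 6: |g| = 216 and |h| <= 18 + 2 = 20
Step 4: Since 216 > 20, |h| < |g| on |z| = 6, so by Rouche f has the same number of zeros as g inside |z| < 6
Step 5: g(z) = z^3 has 3 zeros (all at the origin) inside |z| < 6. Answer = 3

3


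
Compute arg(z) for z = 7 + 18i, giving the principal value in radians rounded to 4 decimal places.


Step 1: z = 7 + 18i
Step 2: arg(z) = atan2(18, 7)
Step 3: arg(z) = 1.1999

1.1999


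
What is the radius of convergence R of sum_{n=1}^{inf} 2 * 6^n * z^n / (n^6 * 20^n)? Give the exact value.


Step 1: General term a_n = 2 * 6^n / (n^6 * 20^n)
Step 2: By the root test, |a_n|^(1/n) = 2^(1/n) * 6 / (n^(6/n) * 20) -> 6/20 as n -> infinity (since 2^(1/n) -> 1 and n^(6/n) -> 1)
Step 3: R = 1/lim|a_n|^(1/n) = 20/6 = 10/3

10/3


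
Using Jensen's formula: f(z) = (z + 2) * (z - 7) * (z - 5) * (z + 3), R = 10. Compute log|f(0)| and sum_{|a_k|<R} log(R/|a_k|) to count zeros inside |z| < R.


Jensen's formula: (1/2pi)*integral log|f(Re^it)|dt = log|f(0)| + sum_{|a_k|<R} log(R/|a_k|)
Step 1: f(0) = 2 * (-7) * (-5) * 3 = 210
Step 2: log|f(0)| = log|-2| + log|7| + log|5| + log|-3| = 5.3471
Step 3: Zeros inside |z| < 10: -2, 7, 5, -3
Step 4: Jensen sum = log(10/2) + log(10/7) + log(10/5) + log(10/3) = 3.8632
Step 5: n(R) = number of terms in the Jensen sum = count of zeros inside |z| < 10 = 4

4


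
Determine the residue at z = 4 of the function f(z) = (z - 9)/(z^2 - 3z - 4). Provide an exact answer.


Step 1: Q(z) = z^2 - 3z - 4 = (z - 4)(z + 1)
Step 2: Q'(z) = 2z - 3
Step 3: Q'(4) = 5, P(4) = -5
Step 4: Res = P(4)/Q'(4) = -5/5 = -1

-1


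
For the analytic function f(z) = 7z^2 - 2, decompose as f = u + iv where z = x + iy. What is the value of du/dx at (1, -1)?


Step 1: f(z) = 7(x+iy)^2 - 2
Step 2: u = 7(x^2 - y^2) - 2
Step 3: u_x = 14x + 0
Step 4: At (1, -1): u_x = 14 + 0 = 14

14


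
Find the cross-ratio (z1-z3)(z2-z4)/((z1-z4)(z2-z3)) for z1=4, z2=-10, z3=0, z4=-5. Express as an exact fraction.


Step 1: (z1-z3)(z2-z4) = 4 * (-5) = -20
Step 2: (z1-z4)(z2-z3) = 9 * (-10) = -90
Step 3: Cross-ratio = 20/90 = 2/9

2/9


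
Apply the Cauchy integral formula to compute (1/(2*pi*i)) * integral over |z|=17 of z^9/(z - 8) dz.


Step 1: f(z) = z^9, a = 8 is inside |z| = 17
Step 2: By Cauchy integral formula: (1/(2pi*i)) * integral = f(a)
Step 3: f(8) = 8^9 = 134217728

134217728


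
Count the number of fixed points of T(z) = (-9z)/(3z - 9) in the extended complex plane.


Step 1: Fixed points satisfy T(z) = z
Step 2: 3z^2 = 0
Step 3: Discriminant = 0^2 - 4*3*0 = 0
Step 4: Number of fixed points = 1

1


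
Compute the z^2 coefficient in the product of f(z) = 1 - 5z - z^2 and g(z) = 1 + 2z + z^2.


Step 1: z^2 term in f*g comes from: (1)*(z^2) + (-5z)*(2z) + (-z^2)*(1)
Step 2: = 1 - 10 - 1
Step 3: = -10

-10


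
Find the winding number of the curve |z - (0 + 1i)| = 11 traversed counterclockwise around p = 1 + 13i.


Step 1: Center c = (0, 1), radius = 11
Step 2: |p - c|^2 = 1^2 + 12^2 = 145
Step 3: r^2 = 121
Step 4: |p-c| > r so winding number = 0

0


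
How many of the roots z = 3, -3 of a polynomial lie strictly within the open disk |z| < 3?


Step 1: Check each root:
  z = 3: |3| = 3 >= 3
  z = -3: |-3| = 3 >= 3
Step 2: Count = 0

0


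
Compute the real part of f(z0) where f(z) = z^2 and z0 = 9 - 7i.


Step 1: z0 = 9 - 7i
Step 2: z0^2 = 9^2 - (-7)^2 - 126i
Step 3: real part = 81 - 49 = 32

32


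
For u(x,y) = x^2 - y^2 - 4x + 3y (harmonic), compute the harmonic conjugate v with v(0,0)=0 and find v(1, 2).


Step 1: v_x = -u_y = 2y - 3
Step 2: v_y = u_x = 2x - 4
Step 3: v = 2xy - 3x - 4y + C
Step 4: v(0,0) = 0 => C = 0
Step 5: v(1, 2) = -7

-7


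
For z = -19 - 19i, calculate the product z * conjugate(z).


Step 1: conj(z) = -19 + 19i
Step 2: z * conj(z) = (-19)^2 + (-19)^2
Step 3: = 361 + 361 = 722

722


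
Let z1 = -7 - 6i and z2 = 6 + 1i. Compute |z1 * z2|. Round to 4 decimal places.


Step 1: |z1| = sqrt((-7)^2 + (-6)^2) = sqrt(85)
Step 2: |z2| = sqrt(6^2 + 1^2) = sqrt(37)
Step 3: |z1*z2| = |z1|*|z2| = sqrt(85) * sqrt(37) = sqrt(85 * 37) = sqrt(3145)
Step 4: = 56.0803

56.0803


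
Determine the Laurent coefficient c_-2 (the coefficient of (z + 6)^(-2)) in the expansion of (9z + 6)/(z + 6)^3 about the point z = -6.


Step 1: Write the numerator in powers of (z + 6): 9z + 6 = 9(z + 6) + (9*(-6) + 6) = 9(z + 6) - 48
Step 2: Divide by (z + 6)^3: f(z) = -48(z + 6)^(-3) + 9(z + 6)^(-2)
Step 3: This finite sum is the Laurent series of f about z = -6.
Step 4: Coefficient of (z + 6)^(-2) = coefficient of (z + 6) in the re-centred numerator = 9

9


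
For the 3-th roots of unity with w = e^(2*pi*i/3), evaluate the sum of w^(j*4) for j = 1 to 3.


Step 1: The sum sum_{j=1}^{n} w^(k*j) equals n if n | k, else 0.
Step 2: Here n = 3, k = 4
Step 3: Does n divide k? 3 | 4 -> False
Step 4: Sum = 0

0


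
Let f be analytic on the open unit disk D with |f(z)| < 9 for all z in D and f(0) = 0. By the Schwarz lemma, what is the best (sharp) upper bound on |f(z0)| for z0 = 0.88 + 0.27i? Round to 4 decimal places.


Step 1: g = f/9 maps D -> D with g(0) = 0, so by the Schwarz lemma |g(z)| <= |z|, i.e. |f(z)| <= 9|z|; this is sharp (f(z) = 9z).
Step 2: |z0|^2 = 0.88^2 + 0.27^2 = 0.8473
Step 3: |z0| = sqrt(0.8473) = 0.920489
Step 4: Best bound = 9 * |z0| = 9 * 0.920489 = 8.2844

8.2844


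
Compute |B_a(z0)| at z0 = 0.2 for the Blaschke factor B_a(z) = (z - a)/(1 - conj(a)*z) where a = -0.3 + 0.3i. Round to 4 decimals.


Step 1: Numerator z0 - a = 0.2 - (-0.3 + 0.3i) = 0.5 - 0.3i
Step 2: Denominator 1 - conj(a)*z0 = 1 - (-0.3 - 0.3i)*0.2 = 1.06 + 0.06i
Step 3: |z0 - a|^2 = 0.5^2 + (-0.3)^2 = 0.34; |1 - conj(a)*z0|^2 = 1.06^2 + 0.06^2 = 1.1272
Step 4: |B_a(0.2)| = sqrt(0.34 / 1.1272) = sqrt(0.301632)
Step 5: = 0.5492

0.5492


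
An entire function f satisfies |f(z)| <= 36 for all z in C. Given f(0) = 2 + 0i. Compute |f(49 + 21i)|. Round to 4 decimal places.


Step 1: By Liouville's theorem, a bounded entire function is constant.
Step 2: f(z) = f(0) = 2 + 0i for all z.
Step 3: |f(w)| = |2 + 0i| = sqrt(4 + 0)
Step 4: = 2.0

2.0


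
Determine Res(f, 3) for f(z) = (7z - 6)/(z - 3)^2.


Step 1: Pole of order 2 at z = 3
Step 2: Res = lim d/dz [(z - 3)^2 * f(z)] as z -> 3
Step 3: (z - 3)^2 * f(z) = 7z - 6
Step 4: d/dz[7z - 6] = 7

7


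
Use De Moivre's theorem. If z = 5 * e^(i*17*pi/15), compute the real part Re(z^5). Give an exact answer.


Step 1: By De Moivre's theorem, z^5 = 5^5 * e^(i*5*17*pi/15) = 3125 * (cos(17*pi/3) + i*sin(17*pi/3))
Step 2: |z|^5 = 5^5 = 3125
Step 3: Reduce the angle mod 2*pi: 17*pi/3 - 4*pi = 5*pi/3
Step 4: cos(5*pi/3) = 1/2
Step 5: Re(z^5) = 3125 * 1/2 = 3125/2

3125/2


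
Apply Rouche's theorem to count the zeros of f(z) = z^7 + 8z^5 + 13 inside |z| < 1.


Step 1: On |z| = 1 the three terms have sizes |z^7| = 1^7 = 1, |8z^5| = 8*1^5 = 8, |13| = 13
Step 2: The dominant term is g(z) = 13; let h(z) = z^7 + 8z^5 so f = g + h
Step 3: On |z| = 1: |g| = 13 and |h| <= 1 + 8 = 9
Step 4: Since 13 > 9, |h| < |g| on |z| = 1, so by Rouche f has the same number of zeros as g inside |z| < 1
Step 5: g(z) = 13 is a nonzero constant with no zeros inside |z| < 1. Answer = 0

0


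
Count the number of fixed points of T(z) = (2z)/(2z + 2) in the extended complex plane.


Step 1: Fixed points satisfy T(z) = z
Step 2: 2z^2 = 0
Step 3: Discriminant = 0^2 - 4*2*0 = 0
Step 4: Number of fixed points = 1

1


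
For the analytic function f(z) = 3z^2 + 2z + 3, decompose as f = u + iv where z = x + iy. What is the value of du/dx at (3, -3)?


Step 1: f(z) = 3(x+iy)^2 + 2(x+iy) + 3
Step 2: u = 3(x^2 - y^2) + 2x + 3
Step 3: u_x = 6x + 2
Step 4: At (3, -3): u_x = 18 + 2 = 20

20


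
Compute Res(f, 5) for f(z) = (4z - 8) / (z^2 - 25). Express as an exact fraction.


Step 1: Q(z) = z^2 - 25 = (z - 5)(z + 5)
Step 2: Q'(z) = 2z
Step 3: Q'(5) = 10, P(5) = 12
Step 4: Res = P(5)/Q'(5) = 12/10 = 6/5

6/5


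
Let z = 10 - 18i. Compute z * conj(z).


Step 1: conj(z) = 10 + 18i
Step 2: z * conj(z) = 10^2 + (-18)^2
Step 3: = 100 + 324 = 424

424


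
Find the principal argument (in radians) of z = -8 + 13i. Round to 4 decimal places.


Step 1: z = -8 + 13i
Step 2: arg(z) = atan2(13, -8)
Step 3: arg(z) = 2.1225

2.1225


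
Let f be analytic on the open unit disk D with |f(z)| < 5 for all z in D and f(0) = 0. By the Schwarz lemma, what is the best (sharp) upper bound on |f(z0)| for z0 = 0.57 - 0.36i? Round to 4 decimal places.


Step 1: g = f/5 maps D -> D with g(0) = 0, so by the Schwarz lemma |g(z)| <= |z|, i.e. |f(z)| <= 5|z|; this is sharp (f(z) = 5z).
Step 2: |z0|^2 = 0.57^2 + (-0.36)^2 = 0.4545
Step 3: |z0| = sqrt(0.4545) = 0.674166
Step 4: Best bound = 5 * |z0| = 5 * 0.674166 = 3.3708

3.3708


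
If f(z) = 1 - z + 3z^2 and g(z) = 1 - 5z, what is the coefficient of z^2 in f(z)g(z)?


Step 1: z^2 term in f*g comes from: (1)*(0) + (-z)*(-5z) + (3z^2)*(1)
Step 2: = 0 + 5 + 3
Step 3: = 8

8


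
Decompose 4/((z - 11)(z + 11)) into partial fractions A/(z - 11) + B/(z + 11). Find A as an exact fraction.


Step 1: Multiply both sides by (z - 11) and set z = 11
Step 2: A = 4 / (11 + 11)
Step 3: A = 4 / 22
Step 4: A = 2/11

2/11


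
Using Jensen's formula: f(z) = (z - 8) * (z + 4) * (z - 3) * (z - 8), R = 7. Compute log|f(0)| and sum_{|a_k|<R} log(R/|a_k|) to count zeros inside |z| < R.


Jensen's formula: (1/2pi)*integral log|f(Re^it)|dt = log|f(0)| + sum_{|a_k|<R} log(R/|a_k|)
Step 1: f(0) = (-8) * 4 * (-3) * (-8) = -768
Step 2: log|f(0)| = log|8| + log|-4| + log|3| + log|8| = 6.6438
Step 3: Zeros inside |z| < 7: -4, 3
Step 4: Jensen sum = log(7/4) + log(7/3) = 1.4069
Step 5: n(R) = number of terms in the Jensen sum = count of zeros inside |z| < 7 = 2

2


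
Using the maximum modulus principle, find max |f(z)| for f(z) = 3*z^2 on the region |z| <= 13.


Step 1: On |z| = 13, |f(z)| = 3 * |z|^2 = 3 * 13^2
Step 2: By maximum modulus principle, maximum is on boundary.
Step 3: Maximum = 3 * 169 = 507

507


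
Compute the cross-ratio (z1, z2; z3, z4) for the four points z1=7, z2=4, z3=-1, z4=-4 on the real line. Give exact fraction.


Step 1: (z1-z3)(z2-z4) = 8 * 8 = 64
Step 2: (z1-z4)(z2-z3) = 11 * 5 = 55
Step 3: Cross-ratio = 64/55 = 64/55

64/55


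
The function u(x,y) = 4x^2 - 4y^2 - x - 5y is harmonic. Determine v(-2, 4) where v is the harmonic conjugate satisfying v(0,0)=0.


Step 1: v_x = -u_y = 8y + 5
Step 2: v_y = u_x = 8x - 1
Step 3: v = 8xy + 5x - y + C
Step 4: v(0,0) = 0 => C = 0
Step 5: v(-2, 4) = -78

-78


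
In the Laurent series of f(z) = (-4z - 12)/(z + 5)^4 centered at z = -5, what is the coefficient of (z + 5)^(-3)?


Step 1: Write the numerator in powers of (z + 5): -4z - 12 = -4(z + 5) + (-4*(-5) - 12) = -4(z + 5) + 8
Step 2: Divide by (z + 5)^4: f(z) = 8(z + 5)^(-4) - 4(z + 5)^(-3)
Step 3: This finite sum is the Laurent series of f about z = -5.
Step 4: Coefficient of (z + 5)^(-3) = coefficient of (z + 5) in the re-centred numerator = -4

-4


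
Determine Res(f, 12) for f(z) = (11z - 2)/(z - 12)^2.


Step 1: Pole of order 2 at z = 12
Step 2: Res = lim d/dz [(z - 12)^2 * f(z)] as z -> 12
Step 3: (z - 12)^2 * f(z) = 11z - 2
Step 4: d/dz[11z - 2] = 11

11


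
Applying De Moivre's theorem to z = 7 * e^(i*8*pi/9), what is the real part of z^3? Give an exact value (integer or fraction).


Step 1: By De Moivre's theorem, z^3 = 7^3 * e^(i*3*8*pi/9) = 343 * (cos(8*pi/3) + i*sin(8*pi/3))
Step 2: |z|^3 = 7^3 = 343
Step 3: Reduce the angle mod 2*pi: 8*pi/3 - 2*pi = 2*pi/3
Step 4: cos(2*pi/3) = -1/2
Step 5: Re(z^3) = 343 * (-1/2) = -343/2

-343/2


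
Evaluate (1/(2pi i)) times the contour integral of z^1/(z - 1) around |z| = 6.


Step 1: f(z) = z^1, a = 1 is inside |z| = 6
Step 2: By Cauchy integral formula: (1/(2pi*i)) * integral = f(a)
Step 3: f(1) = 1^1 = 1

1


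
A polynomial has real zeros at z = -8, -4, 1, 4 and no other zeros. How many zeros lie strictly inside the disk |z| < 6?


Step 1: Check each root:
  z = -8: |-8| = 8 >= 6
  z = -4: |-4| = 4 < 6
  z = 1: |1| = 1 < 6
  z = 4: |4| = 4 < 6
Step 2: Count = 3

3


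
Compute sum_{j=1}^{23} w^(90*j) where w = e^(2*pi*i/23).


Step 1: The sum sum_{j=1}^{n} w^(k*j) equals n if n | k, else 0.
Step 2: Here n = 23, k = 90
Step 3: Does n divide k? 23 | 90 -> False
Step 4: Sum = 0

0


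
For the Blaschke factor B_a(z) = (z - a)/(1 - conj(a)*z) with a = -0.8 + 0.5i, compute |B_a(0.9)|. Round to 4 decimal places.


Step 1: Numerator z0 - a = 0.9 - (-0.8 + 0.5i) = 1.7 - 0.5i
Step 2: Denominator 1 - conj(a)*z0 = 1 - (-0.8 - 0.5i)*0.9 = 1.72 + 0.45i
Step 3: |z0 - a|^2 = 1.7^2 + (-0.5)^2 = 3.14; |1 - conj(a)*z0|^2 = 1.72^2 + 0.45^2 = 3.1609
Step 4: |B_a(0.9)| = sqrt(3.14 / 3.1609) = sqrt(0.993388)
Step 5: = 0.9967

0.9967


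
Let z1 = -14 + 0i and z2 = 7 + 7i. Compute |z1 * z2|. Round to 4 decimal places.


Step 1: |z1| = sqrt((-14)^2 + 0^2) = sqrt(196)
Step 2: |z2| = sqrt(7^2 + 7^2) = sqrt(98)
Step 3: |z1*z2| = |z1|*|z2| = sqrt(196) * sqrt(98) = sqrt(196 * 98) = sqrt(19208)
Step 4: = 138.5929

138.5929


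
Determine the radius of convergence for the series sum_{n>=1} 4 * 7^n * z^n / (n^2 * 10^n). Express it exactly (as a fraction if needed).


Step 1: General term a_n = 4 * 7^n / (n^2 * 10^n)
Step 2: By the root test, |a_n|^(1/n) = 4^(1/n) * 7 / (n^(2/n) * 10) -> 7/10 as n -> infinity (since 4^(1/n) -> 1 and n^(2/n) -> 1)
Step 3: R = 1/lim|a_n|^(1/n) = 10/7

10/7


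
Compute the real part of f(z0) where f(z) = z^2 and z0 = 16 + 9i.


Step 1: z0 = 16 + 9i
Step 2: z0^2 = 16^2 - 9^2 + 288i
Step 3: real part = 256 - 81 = 175

175


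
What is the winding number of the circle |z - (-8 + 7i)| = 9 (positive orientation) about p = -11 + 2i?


Step 1: Center c = (-8, 7), radius = 9
Step 2: |p - c|^2 = (-3)^2 + (-5)^2 = 34
Step 3: r^2 = 81
Step 4: |p-c| < r so winding number = 1

1


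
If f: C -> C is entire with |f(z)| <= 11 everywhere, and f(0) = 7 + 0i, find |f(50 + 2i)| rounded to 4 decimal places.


Step 1: By Liouville's theorem, a bounded entire function is constant.
Step 2: f(z) = f(0) = 7 + 0i for all z.
Step 3: |f(w)| = |7 + 0i| = sqrt(49 + 0)
Step 4: = 7.0

7.0


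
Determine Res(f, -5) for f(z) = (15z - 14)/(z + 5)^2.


Step 1: Pole of order 2 at z = -5
Step 2: Res = lim d/dz [(z + 5)^2 * f(z)] as z -> -5
Step 3: (z + 5)^2 * f(z) = 15z - 14
Step 4: d/dz[15z - 14] = 15

15


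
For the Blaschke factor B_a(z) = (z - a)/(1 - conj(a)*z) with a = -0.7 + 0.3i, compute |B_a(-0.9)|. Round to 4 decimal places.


Step 1: Numerator z0 - a = -0.9 - (-0.7 + 0.3i) = -0.2 - 0.3i
Step 2: Denominator 1 - conj(a)*z0 = 1 - (-0.7 - 0.3i)*(-0.9) = 0.37 - 0.27i
Step 3: |z0 - a|^2 = (-0.2)^2 + (-0.3)^2 = 0.13; |1 - conj(a)*z0|^2 = 0.37^2 + (-0.27)^2 = 0.2098
Step 4: |B_a(-0.9)| = sqrt(0.13 / 0.2098) = sqrt(0.619638)
Step 5: = 0.7872

0.7872


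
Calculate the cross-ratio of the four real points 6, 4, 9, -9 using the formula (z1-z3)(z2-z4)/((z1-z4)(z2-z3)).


Step 1: (z1-z3)(z2-z4) = (-3) * 13 = -39
Step 2: (z1-z4)(z2-z3) = 15 * (-5) = -75
Step 3: Cross-ratio = 39/75 = 13/25

13/25


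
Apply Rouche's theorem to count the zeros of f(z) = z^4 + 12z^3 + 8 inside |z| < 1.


Step 1: On |z| = 1 the three terms have sizes |z^4| = 1^4 = 1, |12z^3| = 12*1^3 = 12, |8| = 8
Step 2: The dominant term is g(z) = 12z^3; let h(z) = z^4 + 8 so f = g + h
Step 3: On |z| = 1: |g| = 12 and |h| <= 1 + 8 = 9
Step 4: Since 12 > 9, |h| < |g| on |z| = 1, so by Rouche f has the same number of zeros as g inside |z| < 1
Step 5: g(z) = 12z^3 has 3 zeros (at the origin, multiplicity 3) inside |z| < 1. Answer = 3

3


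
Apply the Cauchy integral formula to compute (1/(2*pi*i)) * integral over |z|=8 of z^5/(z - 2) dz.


Step 1: f(z) = z^5, a = 2 is inside |z| = 8
Step 2: By Cauchy integral formula: (1/(2pi*i)) * integral = f(a)
Step 3: f(2) = 2^5 = 32

32


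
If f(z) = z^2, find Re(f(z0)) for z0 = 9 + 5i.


Step 1: z0 = 9 + 5i
Step 2: z0^2 = 9^2 - 5^2 + 90i
Step 3: real part = 81 - 25 = 56

56


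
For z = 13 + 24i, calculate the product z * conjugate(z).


Step 1: conj(z) = 13 - 24i
Step 2: z * conj(z) = 13^2 + 24^2
Step 3: = 169 + 576 = 745

745


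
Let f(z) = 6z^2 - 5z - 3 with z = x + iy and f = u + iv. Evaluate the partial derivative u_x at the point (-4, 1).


Step 1: f(z) = 6(x+iy)^2 - 5(x+iy) - 3
Step 2: u = 6(x^2 - y^2) - 5x - 3
Step 3: u_x = 12x - 5
Step 4: At (-4, 1): u_x = -48 - 5 = -53

-53


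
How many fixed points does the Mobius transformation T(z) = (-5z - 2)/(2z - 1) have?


Step 1: Fixed points satisfy T(z) = z
Step 2: 2z^2 + 4z + 2 = 0
Step 3: Discriminant = 4^2 - 4*2*2 = 0
Step 4: Number of fixed points = 1

1


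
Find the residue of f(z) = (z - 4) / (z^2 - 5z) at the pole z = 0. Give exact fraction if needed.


Step 1: Q(z) = z^2 - 5z = (z)(z - 5)
Step 2: Q'(z) = 2z - 5
Step 3: Q'(0) = -5, P(0) = -4
Step 4: Res = P(0)/Q'(0) = -4/(-5) = 4/5

4/5


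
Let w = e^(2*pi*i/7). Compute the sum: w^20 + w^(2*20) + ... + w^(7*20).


Step 1: The sum sum_{j=1}^{n} w^(k*j) equals n if n | k, else 0.
Step 2: Here n = 7, k = 20
Step 3: Does n divide k? 7 | 20 -> False
Step 4: Sum = 0

0


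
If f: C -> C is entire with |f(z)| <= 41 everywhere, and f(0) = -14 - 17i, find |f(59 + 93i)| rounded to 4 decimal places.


Step 1: By Liouville's theorem, a bounded entire function is constant.
Step 2: f(z) = f(0) = -14 - 17i for all z.
Step 3: |f(w)| = |-14 - 17i| = sqrt(196 + 289)
Step 4: = 22.0227

22.0227


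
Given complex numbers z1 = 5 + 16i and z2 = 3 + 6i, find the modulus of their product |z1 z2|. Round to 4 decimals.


Step 1: |z1| = sqrt(5^2 + 16^2) = sqrt(281)
Step 2: |z2| = sqrt(3^2 + 6^2) = sqrt(45)
Step 3: |z1*z2| = |z1|*|z2| = sqrt(281) * sqrt(45) = sqrt(281 * 45) = sqrt(12645)
Step 4: = 112.45

112.45


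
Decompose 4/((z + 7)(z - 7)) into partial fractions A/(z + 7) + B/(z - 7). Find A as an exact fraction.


Step 1: Multiply both sides by (z + 7) and set z = -7
Step 2: A = 4 / (-7 - 7)
Step 3: A = 4 / (-14)
Step 4: A = -2/7

-2/7


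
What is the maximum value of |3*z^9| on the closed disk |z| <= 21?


Step 1: On |z| = 21, |f(z)| = 3 * |z|^9 = 3 * 21^9
Step 2: By maximum modulus principle, maximum is on boundary.
Step 3: Maximum = 3 * 794280046581 = 2382840139743

2382840139743


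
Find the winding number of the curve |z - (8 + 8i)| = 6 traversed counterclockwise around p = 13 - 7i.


Step 1: Center c = (8, 8), radius = 6
Step 2: |p - c|^2 = 5^2 + (-15)^2 = 250
Step 3: r^2 = 36
Step 4: |p-c| > r so winding number = 0

0


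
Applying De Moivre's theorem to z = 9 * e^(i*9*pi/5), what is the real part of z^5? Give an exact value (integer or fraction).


Step 1: By De Moivre's theorem, z^5 = 9^5 * e^(i*5*9*pi/5) = 59049 * (cos(9*pi) + i*sin(9*pi))
Step 2: |z|^5 = 9^5 = 59049
Step 3: Reduce the angle mod 2*pi: 9*pi - 8*pi = pi
Step 4: cos(pi) = -1
Step 5: Re(z^5) = 59049 * (-1) = -59049

-59049


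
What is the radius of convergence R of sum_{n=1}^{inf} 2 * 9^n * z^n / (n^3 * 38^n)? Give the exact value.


Step 1: General term a_n = 2 * 9^n / (n^3 * 38^n)
Step 2: By the root test, |a_n|^(1/n) = 2^(1/n) * 9 / (n^(3/n) * 38) -> 9/38 as n -> infinity (since 2^(1/n) -> 1 and n^(3/n) -> 1)
Step 3: R = 1/lim|a_n|^(1/n) = 38/9

38/9


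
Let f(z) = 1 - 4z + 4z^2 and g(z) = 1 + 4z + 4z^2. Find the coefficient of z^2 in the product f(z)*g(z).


Step 1: z^2 term in f*g comes from: (1)*(4z^2) + (-4z)*(4z) + (4z^2)*(1)
Step 2: = 4 - 16 + 4
Step 3: = -8

-8


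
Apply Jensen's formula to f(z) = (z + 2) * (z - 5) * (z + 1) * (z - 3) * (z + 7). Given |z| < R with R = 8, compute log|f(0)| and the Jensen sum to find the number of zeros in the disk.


Jensen's formula: (1/2pi)*integral log|f(Re^it)|dt = log|f(0)| + sum_{|a_k|<R} log(R/|a_k|)
Step 1: f(0) = 2 * (-5) * 1 * (-3) * 7 = 210
Step 2: log|f(0)| = log|-2| + log|5| + log|-1| + log|3| + log|-7| = 5.3471
Step 3: Zeros inside |z| < 8: -2, 5, -1, 3, -7
Step 4: Jensen sum = log(8/2) + log(8/5) + log(8/1) + log(8/3) + log(8/7) = 5.0501
Step 5: n(R) = number of terms in the Jensen sum = count of zeros inside |z| < 8 = 5

5


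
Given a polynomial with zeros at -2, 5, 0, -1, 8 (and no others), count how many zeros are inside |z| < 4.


Step 1: Check each root:
  z = -2: |-2| = 2 < 4
  z = 5: |5| = 5 >= 4
  z = 0: |0| = 0 < 4
  z = -1: |-1| = 1 < 4
  z = 8: |8| = 8 >= 4
Step 2: Count = 3

3


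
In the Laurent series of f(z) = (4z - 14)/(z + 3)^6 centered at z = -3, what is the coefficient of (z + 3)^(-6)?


Step 1: Write the numerator in powers of (z + 3): 4z - 14 = 4(z + 3) + (4*(-3) - 14) = 4(z + 3) - 26
Step 2: Divide by (z + 3)^6: f(z) = -26(z + 3)^(-6) + 4(z + 3)^(-5)
Step 3: This finite sum is the Laurent series of f about z = -3.
Step 4: Coefficient of (z + 3)^(-6) = 4*(-3) - 14 = -26

-26


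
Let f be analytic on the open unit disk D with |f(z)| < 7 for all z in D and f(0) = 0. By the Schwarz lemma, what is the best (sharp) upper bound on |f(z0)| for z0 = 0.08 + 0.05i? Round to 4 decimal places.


Step 1: g = f/7 maps D -> D with g(0) = 0, so by the Schwarz lemma |g(z)| <= |z|, i.e. |f(z)| <= 7|z|; this is sharp (f(z) = 7z).
Step 2: |z0|^2 = 0.08^2 + 0.05^2 = 0.0089
Step 3: |z0| = sqrt(0.0089) = 0.09434
Step 4: Best bound = 7 * |z0| = 7 * 0.09434 = 0.6604

0.6604


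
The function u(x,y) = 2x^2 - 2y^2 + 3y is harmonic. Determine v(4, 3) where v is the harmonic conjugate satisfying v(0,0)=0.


Step 1: v_x = -u_y = 4y - 3
Step 2: v_y = u_x = 4x + 0
Step 3: v = 4xy - 3x + C
Step 4: v(0,0) = 0 => C = 0
Step 5: v(4, 3) = 36

36


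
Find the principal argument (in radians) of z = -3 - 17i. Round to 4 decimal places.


Step 1: z = -3 - 17i
Step 2: arg(z) = atan2(-17, -3)
Step 3: arg(z) = -1.7455

-1.7455


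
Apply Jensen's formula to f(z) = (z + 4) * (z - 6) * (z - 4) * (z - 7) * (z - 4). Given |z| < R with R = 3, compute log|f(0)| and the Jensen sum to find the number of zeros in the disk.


Jensen's formula: (1/2pi)*integral log|f(Re^it)|dt = log|f(0)| + sum_{|a_k|<R} log(R/|a_k|)
Step 1: f(0) = 4 * (-6) * (-4) * (-7) * (-4) = 2688
Step 2: log|f(0)| = log|-4| + log|6| + log|4| + log|7| + log|4| = 7.8966
Step 3: Zeros inside |z| < 3: none
Step 4: Jensen sum = (empty sum) = 0
Step 5: n(R) = number of terms in the Jensen sum = count of zeros inside |z| < 3 = 0

0


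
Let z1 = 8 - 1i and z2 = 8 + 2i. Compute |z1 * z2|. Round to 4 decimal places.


Step 1: |z1| = sqrt(8^2 + (-1)^2) = sqrt(65)
Step 2: |z2| = sqrt(8^2 + 2^2) = sqrt(68)
Step 3: |z1*z2| = |z1|*|z2| = sqrt(65) * sqrt(68) = sqrt(65 * 68) = sqrt(4420)
Step 4: = 66.4831

66.4831


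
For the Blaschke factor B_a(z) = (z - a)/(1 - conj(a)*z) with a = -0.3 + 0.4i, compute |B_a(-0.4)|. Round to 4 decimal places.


Step 1: Numerator z0 - a = -0.4 - (-0.3 + 0.4i) = -0.1 - 0.4i
Step 2: Denominator 1 - conj(a)*z0 = 1 - (-0.3 - 0.4i)*(-0.4) = 0.88 - 0.16i
Step 3: |z0 - a|^2 = (-0.1)^2 + (-0.4)^2 = 0.17; |1 - conj(a)*z0|^2 = 0.88^2 + (-0.16)^2 = 0.8
Step 4: |B_a(-0.4)| = sqrt(0.17 / 0.8) = sqrt(0.2125)
Step 5: = 0.461

0.461


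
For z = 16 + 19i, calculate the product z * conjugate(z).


Step 1: conj(z) = 16 - 19i
Step 2: z * conj(z) = 16^2 + 19^2
Step 3: = 256 + 361 = 617

617


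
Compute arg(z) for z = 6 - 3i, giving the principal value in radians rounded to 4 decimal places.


Step 1: z = 6 - 3i
Step 2: arg(z) = atan2(-3, 6)
Step 3: arg(z) = -0.4636

-0.4636


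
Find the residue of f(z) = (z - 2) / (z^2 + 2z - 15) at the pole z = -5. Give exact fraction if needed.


Step 1: Q(z) = z^2 + 2z - 15 = (z + 5)(z - 3)
Step 2: Q'(z) = 2z + 2
Step 3: Q'(-5) = -8, P(-5) = -7
Step 4: Res = P(-5)/Q'(-5) = -7/(-8) = 7/8

7/8


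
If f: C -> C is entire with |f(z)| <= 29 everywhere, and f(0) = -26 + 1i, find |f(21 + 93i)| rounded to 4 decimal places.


Step 1: By Liouville's theorem, a bounded entire function is constant.
Step 2: f(z) = f(0) = -26 + 1i for all z.
Step 3: |f(w)| = |-26 + 1i| = sqrt(676 + 1)
Step 4: = 26.0192

26.0192


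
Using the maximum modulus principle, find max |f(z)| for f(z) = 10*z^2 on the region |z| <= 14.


Step 1: On |z| = 14, |f(z)| = 10 * |z|^2 = 10 * 14^2
Step 2: By maximum modulus principle, maximum is on boundary.
Step 3: Maximum = 10 * 196 = 1960

1960


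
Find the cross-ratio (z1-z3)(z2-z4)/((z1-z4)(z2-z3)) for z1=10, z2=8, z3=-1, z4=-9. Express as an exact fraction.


Step 1: (z1-z3)(z2-z4) = 11 * 17 = 187
Step 2: (z1-z4)(z2-z3) = 19 * 9 = 171
Step 3: Cross-ratio = 187/171 = 187/171

187/171


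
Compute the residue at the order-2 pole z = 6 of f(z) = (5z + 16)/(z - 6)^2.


Step 1: Pole of order 2 at z = 6
Step 2: Res = lim d/dz [(z - 6)^2 * f(z)] as z -> 6
Step 3: (z - 6)^2 * f(z) = 5z + 16
Step 4: d/dz[5z + 16] = 5

5


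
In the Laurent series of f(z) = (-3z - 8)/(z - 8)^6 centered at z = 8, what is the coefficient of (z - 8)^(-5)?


Step 1: Write the numerator in powers of (z - 8): -3z - 8 = -3(z - 8) + (-3*8 - 8) = -3(z - 8) - 32
Step 2: Divide by (z - 8)^6: f(z) = -32(z - 8)^(-6) - 3(z - 8)^(-5)
Step 3: This finite sum is the Laurent series of f about z = 8.
Step 4: Coefficient of (z - 8)^(-5) = coefficient of (z - 8) in the re-centred numerator = -3

-3


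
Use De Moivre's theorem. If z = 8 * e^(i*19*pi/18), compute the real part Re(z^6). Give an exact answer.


Step 1: By De Moivre's theorem, z^6 = 8^6 * e^(i*6*19*pi/18) = 262144 * (cos(19*pi/3) + i*sin(19*pi/3))
Step 2: |z|^6 = 8^6 = 262144
Step 3: Reduce the angle mod 2*pi: 19*pi/3 - 6*pi = pi/3
Step 4: cos(pi/3) = 1/2
Step 5: Re(z^6) = 262144 * 1/2 = 131072

131072


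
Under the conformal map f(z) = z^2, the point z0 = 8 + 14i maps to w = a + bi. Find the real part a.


Step 1: z0 = 8 + 14i
Step 2: z0^2 = 8^2 - 14^2 + 224i
Step 3: real part = 64 - 196 = -132

-132


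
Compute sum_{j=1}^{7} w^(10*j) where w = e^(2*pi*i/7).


Step 1: The sum sum_{j=1}^{n} w^(k*j) equals n if n | k, else 0.
Step 2: Here n = 7, k = 10
Step 3: Does n divide k? 7 | 10 -> False
Step 4: Sum = 0

0


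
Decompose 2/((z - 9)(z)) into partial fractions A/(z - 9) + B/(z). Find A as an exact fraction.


Step 1: Multiply both sides by (z - 9) and set z = 9
Step 2: A = 2 / (9 - 0)
Step 3: A = 2 / 9
Step 4: A = 2/9

2/9


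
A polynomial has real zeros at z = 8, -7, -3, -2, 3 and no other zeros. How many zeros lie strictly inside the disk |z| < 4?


Step 1: Check each root:
  z = 8: |8| = 8 >= 4
  z = -7: |-7| = 7 >= 4
  z = -3: |-3| = 3 < 4
  z = -2: |-2| = 2 < 4
  z = 3: |3| = 3 < 4
Step 2: Count = 3

3


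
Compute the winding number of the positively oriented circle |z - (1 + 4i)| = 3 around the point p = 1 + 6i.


Step 1: Center c = (1, 4), radius = 3
Step 2: |p - c|^2 = 0^2 + 2^2 = 4
Step 3: r^2 = 9
Step 4: |p-c| < r so winding number = 1

1


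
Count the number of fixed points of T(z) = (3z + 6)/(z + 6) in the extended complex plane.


Step 1: Fixed points satisfy T(z) = z
Step 2: z^2 + 3z - 6 = 0
Step 3: Discriminant = 3^2 - 4*1*(-6) = 33
Step 4: Number of fixed points = 2

2


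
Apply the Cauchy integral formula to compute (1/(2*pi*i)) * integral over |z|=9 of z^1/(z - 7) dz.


Step 1: f(z) = z^1, a = 7 is inside |z| = 9
Step 2: By Cauchy integral formula: (1/(2pi*i)) * integral = f(a)
Step 3: f(7) = 7^1 = 7

7


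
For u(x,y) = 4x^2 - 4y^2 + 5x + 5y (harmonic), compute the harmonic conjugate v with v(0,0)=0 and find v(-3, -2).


Step 1: v_x = -u_y = 8y - 5
Step 2: v_y = u_x = 8x + 5
Step 3: v = 8xy - 5x + 5y + C
Step 4: v(0,0) = 0 => C = 0
Step 5: v(-3, -2) = 53

53


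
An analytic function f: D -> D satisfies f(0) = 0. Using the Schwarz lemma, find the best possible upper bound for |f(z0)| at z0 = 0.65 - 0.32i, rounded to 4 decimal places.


Step 1: Schwarz lemma: if f: D -> D is analytic with f(0) = 0, then |f(z)| <= |z| for all z in D, and this is sharp (f(z) = z).
Step 2: |z0|^2 = 0.65^2 + (-0.32)^2 = 0.5249
Step 3: |z0| = sqrt(0.5249) = 0.7245
Step 4: Best bound = |z0| = 0.7245

0.7245


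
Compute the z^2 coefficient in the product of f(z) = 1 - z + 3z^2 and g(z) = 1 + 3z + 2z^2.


Step 1: z^2 term in f*g comes from: (1)*(2z^2) + (-z)*(3z) + (3z^2)*(1)
Step 2: = 2 - 3 + 3
Step 3: = 2

2


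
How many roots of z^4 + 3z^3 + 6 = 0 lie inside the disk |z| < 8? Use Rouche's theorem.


Step 1: On |z| = 8 the three terms have sizes |z^4| = 8^4 = 4096, |3z^3| = 3*8^3 = 1536, |6| = 6
Step 2: The dominant term is g(z) = z^4; let h(z) = 3z^3 + 6 so f = g + h
Step 3: On |z| = 8: |g| = 4096 and |h| <= 1536 + 6 = 1542
Step 4: Since 4096 > 1542, |h| < |g| on |z| = 8, so by Rouche f has the same number of zeros as g inside |z| < 8
Step 5: g(z) = z^4 has 4 zeros (all at the origin) inside |z| < 8. Answer = 4

4


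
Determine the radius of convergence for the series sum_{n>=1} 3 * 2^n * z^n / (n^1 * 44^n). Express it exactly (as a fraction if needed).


Step 1: General term a_n = 3 * 2^n / (n^1 * 44^n)
Step 2: By the root test, |a_n|^(1/n) = 3^(1/n) * 2 / (n^(1/n) * 44) -> 2/44 as n -> infinity (since 3^(1/n) -> 1 and n^(1/n) -> 1)
Step 3: R = 1/lim|a_n|^(1/n) = 44/2 = 22

22


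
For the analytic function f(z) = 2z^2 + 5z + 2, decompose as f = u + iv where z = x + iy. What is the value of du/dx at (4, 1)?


Step 1: f(z) = 2(x+iy)^2 + 5(x+iy) + 2
Step 2: u = 2(x^2 - y^2) + 5x + 2
Step 3: u_x = 4x + 5
Step 4: At (4, 1): u_x = 16 + 5 = 21

21


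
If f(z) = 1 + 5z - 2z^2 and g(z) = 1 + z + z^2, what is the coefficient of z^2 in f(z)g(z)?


Step 1: z^2 term in f*g comes from: (1)*(z^2) + (5z)*(z) + (-2z^2)*(1)
Step 2: = 1 + 5 - 2
Step 3: = 4

4


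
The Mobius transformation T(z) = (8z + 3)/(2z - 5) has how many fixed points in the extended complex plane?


Step 1: Fixed points satisfy T(z) = z
Step 2: 2z^2 - 13z - 3 = 0
Step 3: Discriminant = (-13)^2 - 4*2*(-3) = 193
Step 4: Number of fixed points = 2

2


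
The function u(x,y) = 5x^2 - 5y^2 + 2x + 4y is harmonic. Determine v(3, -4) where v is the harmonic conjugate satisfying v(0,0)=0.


Step 1: v_x = -u_y = 10y - 4
Step 2: v_y = u_x = 10x + 2
Step 3: v = 10xy - 4x + 2y + C
Step 4: v(0,0) = 0 => C = 0
Step 5: v(3, -4) = -140

-140


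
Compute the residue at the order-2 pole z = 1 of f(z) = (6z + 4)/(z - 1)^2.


Step 1: Pole of order 2 at z = 1
Step 2: Res = lim d/dz [(z - 1)^2 * f(z)] as z -> 1
Step 3: (z - 1)^2 * f(z) = 6z + 4
Step 4: d/dz[6z + 4] = 6

6


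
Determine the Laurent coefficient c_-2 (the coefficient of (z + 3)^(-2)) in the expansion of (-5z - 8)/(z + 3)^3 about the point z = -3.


Step 1: Write the numerator in powers of (z + 3): -5z - 8 = -5(z + 3) + (-5*(-3) - 8) = -5(z + 3) + 7
Step 2: Divide by (z + 3)^3: f(z) = 7(z + 3)^(-3) - 5(z + 3)^(-2)
Step 3: This finite sum is the Laurent series of f about z = -3.
Step 4: Coefficient of (z + 3)^(-2) = coefficient of (z + 3) in the re-centred numerator = -5

-5


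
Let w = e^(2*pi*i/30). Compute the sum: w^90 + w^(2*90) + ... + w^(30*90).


Step 1: The sum sum_{j=1}^{n} w^(k*j) equals n if n | k, else 0.
Step 2: Here n = 30, k = 90
Step 3: Does n divide k? 30 | 90 -> True
Step 4: Sum = 30

30


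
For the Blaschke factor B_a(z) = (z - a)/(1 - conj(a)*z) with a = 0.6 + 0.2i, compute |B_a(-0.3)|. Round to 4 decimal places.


Step 1: Numerator z0 - a = -0.3 - (0.6 + 0.2i) = -0.9 - 0.2i
Step 2: Denominator 1 - conj(a)*z0 = 1 - (0.6 - 0.2i)*(-0.3) = 1.18 - 0.06i
Step 3: |z0 - a|^2 = (-0.9)^2 + (-0.2)^2 = 0.85; |1 - conj(a)*z0|^2 = 1.18^2 + (-0.06)^2 = 1.396
Step 4: |B_a(-0.3)| = sqrt(0.85 / 1.396) = sqrt(0.608883)
Step 5: = 0.7803

0.7803


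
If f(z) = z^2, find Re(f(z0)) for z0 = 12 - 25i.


Step 1: z0 = 12 - 25i
Step 2: z0^2 = 12^2 - (-25)^2 - 600i
Step 3: real part = 144 - 625 = -481

-481


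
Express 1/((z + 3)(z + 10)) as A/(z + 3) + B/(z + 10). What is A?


Step 1: Multiply both sides by (z + 3) and set z = -3
Step 2: A = 1 / (-3 + 10)
Step 3: A = 1 / 7
Step 4: A = 1/7

1/7


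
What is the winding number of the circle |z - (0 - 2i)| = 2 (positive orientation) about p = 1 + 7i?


Step 1: Center c = (0, -2), radius = 2
Step 2: |p - c|^2 = 1^2 + 9^2 = 82
Step 3: r^2 = 4
Step 4: |p-c| > r so winding number = 0

0


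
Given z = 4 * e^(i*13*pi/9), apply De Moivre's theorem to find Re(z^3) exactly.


Step 1: By De Moivre's theorem, z^3 = 4^3 * e^(i*3*13*pi/9) = 64 * (cos(13*pi/3) + i*sin(13*pi/3))
Step 2: |z|^3 = 4^3 = 64
Step 3: Reduce the angle mod 2*pi: 13*pi/3 - 4*pi = pi/3
Step 4: cos(pi/3) = 1/2
Step 5: Re(z^3) = 64 * 1/2 = 32

32


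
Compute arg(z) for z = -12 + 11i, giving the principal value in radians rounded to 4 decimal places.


Step 1: z = -12 + 11i
Step 2: arg(z) = atan2(11, -12)
Step 3: arg(z) = 2.3996

2.3996


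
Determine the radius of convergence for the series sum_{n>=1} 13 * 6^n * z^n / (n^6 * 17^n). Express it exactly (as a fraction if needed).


Step 1: General term a_n = 13 * 6^n / (n^6 * 17^n)
Step 2: By the root test, |a_n|^(1/n) = 13^(1/n) * 6 / (n^(6/n) * 17) -> 6/17 as n -> infinity (since 13^(1/n) -> 1 and n^(6/n) -> 1)
Step 3: R = 1/lim|a_n|^(1/n) = 17/6

17/6


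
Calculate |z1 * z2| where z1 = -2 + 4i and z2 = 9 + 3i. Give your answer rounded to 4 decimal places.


Step 1: |z1| = sqrt((-2)^2 + 4^2) = sqrt(20)
Step 2: |z2| = sqrt(9^2 + 3^2) = sqrt(90)
Step 3: |z1*z2| = |z1|*|z2| = sqrt(20) * sqrt(90) = sqrt(20 * 90) = sqrt(1800)
Step 4: = 42.4264

42.4264


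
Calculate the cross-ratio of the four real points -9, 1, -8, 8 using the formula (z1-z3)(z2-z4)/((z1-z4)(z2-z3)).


Step 1: (z1-z3)(z2-z4) = (-1) * (-7) = 7
Step 2: (z1-z4)(z2-z3) = (-17) * 9 = -153
Step 3: Cross-ratio = -7/153 = -7/153

-7/153


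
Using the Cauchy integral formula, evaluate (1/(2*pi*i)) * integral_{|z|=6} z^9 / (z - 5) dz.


Step 1: f(z) = z^9, a = 5 is inside |z| = 6
Step 2: By Cauchy integral formula: (1/(2pi*i)) * integral = f(a)
Step 3: f(5) = 5^9 = 1953125

1953125


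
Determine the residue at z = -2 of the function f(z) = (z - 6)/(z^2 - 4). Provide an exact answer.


Step 1: Q(z) = z^2 - 4 = (z + 2)(z - 2)
Step 2: Q'(z) = 2z
Step 3: Q'(-2) = -4, P(-2) = -8
Step 4: Res = P(-2)/Q'(-2) = -8/(-4) = 2

2


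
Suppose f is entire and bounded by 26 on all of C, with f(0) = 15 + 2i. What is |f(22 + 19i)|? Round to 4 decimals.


Step 1: By Liouville's theorem, a bounded entire function is constant.
Step 2: f(z) = f(0) = 15 + 2i for all z.
Step 3: |f(w)| = |15 + 2i| = sqrt(225 + 4)
Step 4: = 15.1327

15.1327


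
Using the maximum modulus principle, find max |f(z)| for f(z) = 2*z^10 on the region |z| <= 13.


Step 1: On |z| = 13, |f(z)| = 2 * |z|^10 = 2 * 13^10
Step 2: By maximum modulus principle, maximum is on boundary.
Step 3: Maximum = 2 * 137858491849 = 275716983698

275716983698


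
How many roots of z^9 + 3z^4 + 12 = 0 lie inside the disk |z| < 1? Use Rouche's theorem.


Step 1: On |z| = 1 the three terms have sizes |z^9| = 1^9 = 1, |3z^4| = 3*1^4 = 3, |12| = 12
Step 2: The dominant term is g(z) = 12; let h(z) = z^9 + 3z^4 so f = g + h
Step 3: On |z| = 1: |g| = 12 and |h| <= 1 + 3 = 4
Step 4: Since 12 > 4, |h| < |g| on |z| = 1, so by Rouche f has the same number of zeros as g inside |z| < 1
Step 5: g(z) = 12 is a nonzero constant with no zeros inside |z| < 1. Answer = 0

0


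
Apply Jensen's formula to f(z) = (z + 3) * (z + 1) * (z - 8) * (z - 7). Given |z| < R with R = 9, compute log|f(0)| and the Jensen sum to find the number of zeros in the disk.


Jensen's formula: (1/2pi)*integral log|f(Re^it)|dt = log|f(0)| + sum_{|a_k|<R} log(R/|a_k|)
Step 1: f(0) = 3 * 1 * (-8) * (-7) = 168
Step 2: log|f(0)| = log|-3| + log|-1| + log|8| + log|7| = 5.124
Step 3: Zeros inside |z| < 9: -3, -1, 8, 7
Step 4: Jensen sum = log(9/3) + log(9/1) + log(9/8) + log(9/7) = 3.6649
Step 5: n(R) = number of terms in the Jensen sum = count of zeros inside |z| < 9 = 4

4


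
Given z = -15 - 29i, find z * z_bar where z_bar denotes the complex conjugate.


Step 1: conj(z) = -15 + 29i
Step 2: z * conj(z) = (-15)^2 + (-29)^2
Step 3: = 225 + 841 = 1066

1066


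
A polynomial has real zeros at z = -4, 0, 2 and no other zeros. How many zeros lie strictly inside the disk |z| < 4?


Step 1: Check each root:
  z = -4: |-4| = 4 >= 4
  z = 0: |0| = 0 < 4
  z = 2: |2| = 2 < 4
Step 2: Count = 2

2


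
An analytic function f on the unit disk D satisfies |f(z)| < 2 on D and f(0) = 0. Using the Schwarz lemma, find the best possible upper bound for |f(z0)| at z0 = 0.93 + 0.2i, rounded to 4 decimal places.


Step 1: g = f/2 maps D -> D with g(0) = 0, so by the Schwarz lemma |g(z)| <= |z|, i.e. |f(z)| <= 2|z|; this is sharp (f(z) = 2z).
Step 2: |z0|^2 = 0.93^2 + 0.2^2 = 0.9049
Step 3: |z0| = sqrt(0.9049) = 0.951262
Step 4: Best bound = 2 * |z0| = 2 * 0.951262 = 1.9025

1.9025


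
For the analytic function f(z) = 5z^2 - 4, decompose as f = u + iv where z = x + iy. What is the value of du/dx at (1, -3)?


Step 1: f(z) = 5(x+iy)^2 - 4
Step 2: u = 5(x^2 - y^2) - 4
Step 3: u_x = 10x + 0
Step 4: At (1, -3): u_x = 10 + 0 = 10

10


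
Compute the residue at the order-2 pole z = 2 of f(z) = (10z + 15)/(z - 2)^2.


Step 1: Pole of order 2 at z = 2
Step 2: Res = lim d/dz [(z - 2)^2 * f(z)] as z -> 2
Step 3: (z - 2)^2 * f(z) = 10z + 15
Step 4: d/dz[10z + 15] = 10

10


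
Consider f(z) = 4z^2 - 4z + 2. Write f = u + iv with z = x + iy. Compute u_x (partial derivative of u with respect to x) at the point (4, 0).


Step 1: f(z) = 4(x+iy)^2 - 4(x+iy) + 2
Step 2: u = 4(x^2 - y^2) - 4x + 2
Step 3: u_x = 8x - 4
Step 4: At (4, 0): u_x = 32 - 4 = 28

28


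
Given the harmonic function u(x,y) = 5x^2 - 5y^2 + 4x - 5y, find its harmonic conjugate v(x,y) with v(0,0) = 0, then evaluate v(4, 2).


Step 1: v_x = -u_y = 10y + 5
Step 2: v_y = u_x = 10x + 4
Step 3: v = 10xy + 5x + 4y + C
Step 4: v(0,0) = 0 => C = 0
Step 5: v(4, 2) = 108

108


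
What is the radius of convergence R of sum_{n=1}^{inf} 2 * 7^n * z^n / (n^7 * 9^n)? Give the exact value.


Step 1: General term a_n = 2 * 7^n / (n^7 * 9^n)
Step 2: By the root test, |a_n|^(1/n) = 2^(1/n) * 7 / (n^(7/n) * 9) -> 7/9 as n -> infinity (since 2^(1/n) -> 1 and n^(7/n) -> 1)
Step 3: R = 1/lim|a_n|^(1/n) = 9/7

9/7


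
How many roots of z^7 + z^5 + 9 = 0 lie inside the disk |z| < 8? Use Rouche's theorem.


Step 1: On |z| = 8 the three terms have sizes |z^7| = 8^7 = 2097152, |z^5| = 8^5 = 32768, |9| = 9
Step 2: The dominant term is g(z) = z^7; let h(z) = z^5 + 9 so f = g + h
Step 3: On |z| = 8: |g| = 2097152 and |h| <= 32768 + 9 = 32777
Step 4: Since 2097152 > 32777, |h| < |g| on |z| = 8, so by Rouche f has the same number of zeros as g inside |z| < 8
Step 5: g(z) = z^7 has 7 zeros (all at the origin) inside |z| < 8. Answer = 7

7


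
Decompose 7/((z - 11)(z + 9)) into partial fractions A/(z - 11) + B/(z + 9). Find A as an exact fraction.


Step 1: Multiply both sides by (z - 11) and set z = 11
Step 2: A = 7 / (11 + 9)
Step 3: A = 7 / 20
Step 4: A = 7/20

7/20
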